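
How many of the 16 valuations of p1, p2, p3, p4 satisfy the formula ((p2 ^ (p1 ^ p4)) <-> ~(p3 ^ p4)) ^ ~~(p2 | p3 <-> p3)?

p1 | p2 | p3 | p4 || φ
T  | T  | T  | T  || F
T  | T  | T  | F  || F
T  | T  | F  | T  || F
T  | T  | F  | F  || F
T  | F  | T  | T  || T
T  | F  | T  | F  || T
T  | F  | F  | T  || F
T  | F  | F  | F  || F
F  | T  | T  | T  || T
F  | T  | T  | F  || T
F  | T  | F  | T  || T
F  | T  | F  | F  || T
F  | F  | T  | T  || F
F  | F  | T  | F  || F
F  | F  | F  | T  || T
F  | F  | F  | F  || T
The formula is true on 8 of the 16 rows.

8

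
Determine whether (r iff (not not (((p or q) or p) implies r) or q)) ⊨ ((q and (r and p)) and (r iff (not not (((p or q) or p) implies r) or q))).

p  q  r  |  φ  ψ
F  F  F  |  F  F
F  F  T  |  T  F
F  T  F  |  F  F
F  T  T  |  T  F
T  F  F  |  T  F
T  F  T  |  T  F
T  T  F  |  F  F
T  T  T  |  T  T
At p=F, q=F, r=T we have φ true but ψ false, so φ does not entail ψ.

no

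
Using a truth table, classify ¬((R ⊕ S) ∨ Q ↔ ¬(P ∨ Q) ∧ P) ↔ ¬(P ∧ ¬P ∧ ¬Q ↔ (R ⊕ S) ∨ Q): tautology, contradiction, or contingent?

P | Q | R | S | φ
- | - | - | - | -
T | T | T | T | T
T | T | T | F | T
T | T | F | T | T
T | T | F | F | T
T | F | T | T | T
T | F | T | F | T
T | F | F | T | T
T | F | F | F | T
F | T | T | T | T
F | T | T | F | T
F | T | F | T | T
F | T | F | F | T
F | F | T | T | T
F | F | T | F | T
F | F | F | T | T
F | F | F | F | T
Every row is T, so the formula is a tautology.

tautology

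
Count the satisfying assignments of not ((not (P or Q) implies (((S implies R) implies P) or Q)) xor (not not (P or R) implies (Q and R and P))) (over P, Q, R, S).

P  Q  R  S  |  (P or Q)  not (P or Q)  (S implies R)  ((S implies R) implies P)  (P or R)  not (P or R)  not not (P or R)  (Q and R and P)  φ
F  F  F  F  |     F           T              T                    F                 F           T               F                 F         F
F  F  F  T  |     F           T              F                    T                 F           T               F                 F         T
F  F  T  F  |     F           T              T                    F                 T           F               T                 F         T
F  F  T  T  |     F           T              T                    F                 T           F               T                 F         T
F  T  F  F  |     T           F              T                    F                 F           T               F                 F         T
F  T  F  T  |     T           F              F                    T                 F           T               F                 F         T
F  T  T  F  |     T           F              T                    F                 T           F               T                 F         F
F  T  T  T  |     T           F              T                    F                 T           F               T                 F         F
T  F  F  F  |     T           F              T                    T                 T           F               T                 F         F
T  F  F  T  |     T           F              F                    T                 T           F               T                 F         F
T  F  T  F  |     T           F              T                    T                 T           F               T                 F         F
T  F  T  T  |     T           F              T                    T                 T           F               T                 F         F
T  T  F  F  |     T           F              T                    T                 T           F               T                 F         F
T  T  F  T  |     T           F              F                    T                 T           F               T                 F         F
T  T  T  F  |     T           F              T                    T                 T           F               T                 T         T
T  T  T  T  |     T           F              T                    T                 T           F               T                 T         T
The formula is true on 7 of the 16 rows.

7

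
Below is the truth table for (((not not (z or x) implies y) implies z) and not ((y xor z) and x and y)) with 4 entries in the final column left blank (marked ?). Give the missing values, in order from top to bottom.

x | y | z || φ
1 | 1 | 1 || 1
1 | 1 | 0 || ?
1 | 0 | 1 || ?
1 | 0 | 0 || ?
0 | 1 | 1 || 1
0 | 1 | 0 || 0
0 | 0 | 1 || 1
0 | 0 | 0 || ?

0, 1, 1, 0

Row x=1, y=1, z=0: ((not not (z or x) implies y) implies z) = 0, not ((y xor z) and x and y) = 0, so the formula = 0.
Row x=1, y=0, z=1: ((not not (z or x) implies y) implies z) = 1, not ((y xor z) and x and y) = 1, so the formula = 1.
Row x=1, y=0, z=0: ((not not (z or x) implies y) implies z) = 1, not ((y xor z) and x and y) = 1, so the formula = 1.
Row x=0, y=0, z=0: ((not not (z or x) implies y) implies z) = 0, not ((y xor z) and x and y) = 1, so the formula = 0.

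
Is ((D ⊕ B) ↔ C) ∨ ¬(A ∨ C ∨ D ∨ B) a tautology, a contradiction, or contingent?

contingent

A | B | C | D | φ
- | - | - | - | -
F | F | F | F | T
F | F | F | T | F
F | F | T | F | F
F | F | T | T | T
F | T | F | F | F
F | T | F | T | T
F | T | T | F | T
F | T | T | T | F
T | F | F | F | T
T | F | F | T | F
T | F | T | F | F
T | F | T | T | T
T | T | F | F | F
T | T | F | T | T
T | T | T | F | T
T | T | T | T | F
8 of 16 rows are T, so the formula is contingent.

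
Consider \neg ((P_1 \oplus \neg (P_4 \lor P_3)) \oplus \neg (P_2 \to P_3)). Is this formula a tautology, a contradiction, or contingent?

contingent

P_1  P_2  P_3  P_4  |  (P_4 \lor P_3)  \neg (P_4 \lor P_3)  (P_2 \to P_3)  \neg (P_2 \to P_3)  φ
 F    F    F    F   |        F                  T                 T                F           F
 F    F    F    T   |        T                  F                 T                F           T
 F    F    T    F   |        T                  F                 T                F           T
 F    F    T    T   |        T                  F                 T                F           T
 F    T    F    F   |        F                  T                 F                T           T
 F    T    F    T   |        T                  F                 F                T           F
 F    T    T    F   |        T                  F                 T                F           T
 F    T    T    T   |        T                  F                 T                F           T
 T    F    F    F   |        F                  T                 T                F           T
 T    F    F    T   |        T                  F                 T                F           F
 T    F    T    F   |        T                  F                 T                F           F
 T    F    T    T   |        T                  F                 T                F           F
 T    T    F    F   |        F                  T                 F                T           F
 T    T    F    T   |        T                  F                 F                T           T
 T    T    T    F   |        T                  F                 T                F           F
 T    T    T    T   |        T                  F                 T                F           F
8 of 16 rows are T, so the formula is contingent.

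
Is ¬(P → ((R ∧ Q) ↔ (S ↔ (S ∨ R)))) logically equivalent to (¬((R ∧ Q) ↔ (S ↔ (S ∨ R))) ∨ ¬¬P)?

not equivalent

P  Q  R  S  |  φ  ψ
0  0  0  0  |  0  1
0  0  0  1  |  0  1
0  0  1  0  |  0  0
0  0  1  1  |  0  1
0  1  0  0  |  0  1
0  1  0  1  |  0  1
0  1  1  0  |  0  1
0  1  1  1  |  0  0
1  0  0  0  |  1  1
1  0  0  1  |  1  1
1  0  1  0  |  0  1
1  0  1  1  |  1  1
1  1  0  0  |  1  1
1  1  0  1  |  1  1
1  1  1  0  |  1  1
1  1  1  1  |  0  1
The columns differ at P=0, Q=0, R=0, S=0 (φ=0, ψ=1), so they are not equivalent.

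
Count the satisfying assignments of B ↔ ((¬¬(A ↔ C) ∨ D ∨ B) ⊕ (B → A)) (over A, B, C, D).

10

A  B  C  D  |  (A ↔ C)  ¬(A ↔ C)  ¬¬(A ↔ C)  (D ∨ B)  (¬¬(A ↔ C) ∨ (D ∨ B))  (B → A)  φ
0  0  0  0  |     1        0          1         0               1               1     1
0  0  0  1  |     1        0          1         1               1               1     1
0  0  1  0  |     0        1          0         0               0               1     0
0  0  1  1  |     0        1          0         1               1               1     1
0  1  0  0  |     1        0          1         1               1               0     1
0  1  0  1  |     1        0          1         1               1               0     1
0  1  1  0  |     0        1          0         1               1               0     1
0  1  1  1  |     0        1          0         1               1               0     1
1  0  0  0  |     0        1          0         0               0               1     0
1  0  0  1  |     0        1          0         1               1               1     1
1  0  1  0  |     1        0          1         0               1               1     1
1  0  1  1  |     1        0          1         1               1               1     1
1  1  0  0  |     0        1          0         1               1               1     0
1  1  0  1  |     0        1          0         1               1               1     0
1  1  1  0  |     1        0          1         1               1               1     0
1  1  1  1  |     1        0          1         1               1               1     0
The formula is true on 10 of the 16 rows.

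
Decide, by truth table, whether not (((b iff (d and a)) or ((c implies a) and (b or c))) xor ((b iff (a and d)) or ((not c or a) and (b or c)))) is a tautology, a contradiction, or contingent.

  a   |   b   |   c   |   d   |   φ  
----- | ----- | ----- | ----- | -----
 True |  True |  True |  True |  True
 True |  True |  True | False |  True
 True |  True | False |  True |  True
 True |  True | False | False |  True
 True | False |  True |  True |  True
 True | False |  True | False |  True
 True | False | False |  True |  True
 True | False | False | False |  True
False |  True |  True |  True |  True
False |  True |  True | False |  True
False |  True | False |  True |  True
False |  True | False | False |  True
False | False |  True |  True |  True
False | False |  True | False |  True
False | False | False |  True |  True
False | False | False | False |  True
Every row is True, so the formula is a tautology.

tautology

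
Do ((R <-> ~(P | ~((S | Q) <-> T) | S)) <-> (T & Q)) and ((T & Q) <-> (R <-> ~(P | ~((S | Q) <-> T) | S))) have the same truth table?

P  Q  R  S  T  |  φ  ψ
1  1  1  1  1  |  0  0
1  1  1  1  0  |  1  1
1  1  1  0  1  |  0  0
1  1  1  0  0  |  1  1
1  1  0  1  1  |  1  1
1  1  0  1  0  |  0  0
1  1  0  0  1  |  1  1
1  1  0  0  0  |  0  0
1  0  1  1  1  |  1  1
1  0  1  1  0  |  1  1
1  0  1  0  1  |  1  1
1  0  1  0  0  |  1  1
1  0  0  1  1  |  0  0
1  0  0  1  0  |  0  0
1  0  0  0  1  |  0  0
1  0  0  0  0  |  0  0
0  1  1  1  1  |  0  0
0  1  1  1  0  |  1  1
0  1  1  0  1  |  1  1
0  1  1  0  0  |  1  1
0  1  0  1  1  |  1  1
0  1  0  1  0  |  0  0
0  1  0  0  1  |  0  0
0  1  0  0  0  |  0  0
0  0  1  1  1  |  1  1
0  0  1  1  0  |  1  1
0  0  1  0  1  |  1  1
0  0  1  0  0  |  0  0
0  0  0  1  1  |  0  0
0  0  0  1  0  |  0  0
0  0  0  0  1  |  0  0
0  0  0  0  0  |  1  1
The columns for φ and ψ agree on every row, so they are logically equivalent.

equivalent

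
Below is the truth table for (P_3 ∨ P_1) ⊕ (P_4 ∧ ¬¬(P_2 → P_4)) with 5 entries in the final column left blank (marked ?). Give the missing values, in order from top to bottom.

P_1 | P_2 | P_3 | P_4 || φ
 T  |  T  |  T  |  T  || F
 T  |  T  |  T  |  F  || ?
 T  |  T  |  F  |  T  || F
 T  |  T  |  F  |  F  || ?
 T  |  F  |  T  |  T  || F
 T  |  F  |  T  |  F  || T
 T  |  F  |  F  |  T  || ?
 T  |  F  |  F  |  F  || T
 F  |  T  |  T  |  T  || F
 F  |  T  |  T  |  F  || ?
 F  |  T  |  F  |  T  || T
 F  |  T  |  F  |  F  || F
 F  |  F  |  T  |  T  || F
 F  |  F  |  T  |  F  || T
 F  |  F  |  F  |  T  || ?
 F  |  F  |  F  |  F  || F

T, T, F, T, T

Row P_1=T, P_2=T, P_3=T, P_4=F: (P_3 ∨ P_1) = T, (P_4 ∧ ¬¬(P_2 → P_4)) = F, so the formula = T.
Row P_1=T, P_2=T, P_3=F, P_4=F: (P_3 ∨ P_1) = T, (P_4 ∧ ¬¬(P_2 → P_4)) = F, so the formula = T.
Row P_1=T, P_2=F, P_3=F, P_4=T: (P_3 ∨ P_1) = T, (P_4 ∧ ¬¬(P_2 → P_4)) = T, so the formula = F.
Row P_1=F, P_2=T, P_3=T, P_4=F: (P_3 ∨ P_1) = T, (P_4 ∧ ¬¬(P_2 → P_4)) = F, so the formula = T.
Row P_1=F, P_2=F, P_3=F, P_4=T: (P_3 ∨ P_1) = F, (P_4 ∧ ¬¬(P_2 → P_4)) = T, so the formula = T.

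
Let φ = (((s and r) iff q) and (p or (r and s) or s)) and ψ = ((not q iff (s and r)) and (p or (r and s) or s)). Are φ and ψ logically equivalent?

p  q  r  s  |  φ  ψ
T  T  T  T  |  T  F
T  T  T  F  |  F  T
T  T  F  T  |  F  T
T  T  F  F  |  F  T
T  F  T  T  |  F  T
T  F  T  F  |  T  F
T  F  F  T  |  T  F
T  F  F  F  |  T  F
F  T  T  T  |  T  F
F  T  T  F  |  F  F
F  T  F  T  |  F  T
F  T  F  F  |  F  F
F  F  T  T  |  F  T
F  F  T  F  |  F  F
F  F  F  T  |  T  F
F  F  F  F  |  F  F
The columns differ at p=T, q=T, r=T, s=T (φ=T, ψ=F), so they are not equivalent.

not equivalent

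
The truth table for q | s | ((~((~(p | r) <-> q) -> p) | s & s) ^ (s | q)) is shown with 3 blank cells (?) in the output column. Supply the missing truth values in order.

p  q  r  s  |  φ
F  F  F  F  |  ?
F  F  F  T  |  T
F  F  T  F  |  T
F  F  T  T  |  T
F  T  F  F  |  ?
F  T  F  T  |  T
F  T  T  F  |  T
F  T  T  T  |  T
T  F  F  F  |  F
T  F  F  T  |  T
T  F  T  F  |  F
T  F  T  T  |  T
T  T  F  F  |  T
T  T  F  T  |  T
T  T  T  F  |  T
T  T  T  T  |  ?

F, T, T

Row p=F, q=F, r=F, s=F: (q | s) = F, ((~((~(p | r) <-> q) -> p) | s & s) ^ (s | q)) = F, so the formula = F.
Row p=F, q=T, r=F, s=F: (q | s) = T, ((~((~(p | r) <-> q) -> p) | s & s) ^ (s | q)) = F, so the formula = T.
Row p=T, q=T, r=T, s=T: (q | s) = T, ((~((~(p | r) <-> q) -> p) | s & s) ^ (s | q)) = F, so the formula = T.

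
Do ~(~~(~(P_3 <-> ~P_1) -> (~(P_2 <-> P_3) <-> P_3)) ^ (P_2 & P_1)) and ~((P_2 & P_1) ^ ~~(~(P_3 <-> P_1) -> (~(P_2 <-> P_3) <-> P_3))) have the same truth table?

not equivalent

P_1  P_2  P_3  |  φ  ψ
 F    F    F   |  F  F
 F    F    T   |  F  F
 F    T    F   |  T  F
 F    T    T   |  F  T
 T    F    F   |  F  F
 T    F    T   |  F  F
 T    T    F   |  T  F
 T    T    T   |  F  T
The columns differ at P_1=F, P_2=T, P_3=F (φ=T, ψ=F), so they are not equivalent.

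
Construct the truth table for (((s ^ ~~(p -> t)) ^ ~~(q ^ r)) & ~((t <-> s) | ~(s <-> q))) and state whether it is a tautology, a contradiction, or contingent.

p  q  r  s  t  |  φ
F  F  F  F  F  |  F
F  F  F  F  T  |  T
F  F  F  T  F  |  F
F  F  F  T  T  |  F
F  F  T  F  F  |  F
F  F  T  F  T  |  F
F  F  T  T  F  |  F
F  F  T  T  T  |  F
F  T  F  F  F  |  F
F  T  F  F  T  |  F
F  T  F  T  F  |  T
F  T  F  T  T  |  F
F  T  T  F  F  |  F
F  T  T  F  T  |  F
F  T  T  T  F  |  F
F  T  T  T  T  |  F
T  F  F  F  F  |  F
T  F  F  F  T  |  T
T  F  F  T  F  |  F
T  F  F  T  T  |  F
T  F  T  F  F  |  F
T  F  T  F  T  |  F
T  F  T  T  F  |  F
T  F  T  T  T  |  F
T  T  F  F  F  |  F
T  T  F  F  T  |  F
T  T  F  T  F  |  F
T  T  F  T  T  |  F
T  T  T  F  F  |  F
T  T  T  F  T  |  F
T  T  T  T  F  |  T
T  T  T  T  T  |  F
4 of 32 rows are T, so the formula is contingent.

contingent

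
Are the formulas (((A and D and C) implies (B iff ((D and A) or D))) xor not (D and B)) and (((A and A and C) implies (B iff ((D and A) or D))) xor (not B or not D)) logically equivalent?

A | B | C | D || φ | ψ
1 | 1 | 1 | 1 || 1 | 1
1 | 1 | 1 | 0 || 0 | 1
1 | 1 | 0 | 1 || 1 | 1
1 | 1 | 0 | 0 || 0 | 0
1 | 0 | 1 | 1 || 1 | 1
1 | 0 | 1 | 0 || 0 | 0
1 | 0 | 0 | 1 || 0 | 0
1 | 0 | 0 | 0 || 0 | 0
0 | 1 | 1 | 1 || 1 | 1
0 | 1 | 1 | 0 || 0 | 0
0 | 1 | 0 | 1 || 1 | 1
0 | 1 | 0 | 0 || 0 | 0
0 | 0 | 1 | 1 || 0 | 0
0 | 0 | 1 | 0 || 0 | 0
0 | 0 | 0 | 1 || 0 | 0
0 | 0 | 0 | 0 || 0 | 0
The columns differ at A=1, B=1, C=1, D=0 (φ=0, ψ=1), so they are not equivalent.

not equivalent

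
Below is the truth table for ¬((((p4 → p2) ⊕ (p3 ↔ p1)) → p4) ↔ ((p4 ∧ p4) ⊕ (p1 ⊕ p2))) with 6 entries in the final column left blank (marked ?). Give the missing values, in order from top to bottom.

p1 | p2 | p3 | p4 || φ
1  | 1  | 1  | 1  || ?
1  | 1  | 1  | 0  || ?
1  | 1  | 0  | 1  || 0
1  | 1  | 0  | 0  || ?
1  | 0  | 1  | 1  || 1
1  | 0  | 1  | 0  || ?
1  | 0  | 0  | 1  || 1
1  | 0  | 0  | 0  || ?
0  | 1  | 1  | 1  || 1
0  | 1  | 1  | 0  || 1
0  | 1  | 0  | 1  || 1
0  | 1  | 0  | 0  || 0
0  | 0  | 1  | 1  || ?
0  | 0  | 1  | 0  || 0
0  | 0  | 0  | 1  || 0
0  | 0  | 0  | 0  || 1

0, 1, 0, 0, 1, 0

Row p1=1, p2=1, p3=1, p4=1: (((p4 → p2) ⊕ (p3 ↔ p1)) → p4) = 1, ((p4 ∧ p4) ⊕ (p1 ⊕ p2)) = 1, ((((p4 → p2) ⊕ (p3 ↔ p1)) → p4) ↔ ((p4 ∧ p4) ⊕ (p1 ⊕ p2))) = 1, so the formula = 0.
Row p1=1, p2=1, p3=1, p4=0: (((p4 → p2) ⊕ (p3 ↔ p1)) → p4) = 1, ((p4 ∧ p4) ⊕ (p1 ⊕ p2)) = 0, ((((p4 → p2) ⊕ (p3 ↔ p1)) → p4) ↔ ((p4 ∧ p4) ⊕ (p1 ⊕ p2))) = 0, so the formula = 1.
Row p1=1, p2=1, p3=0, p4=0: (((p4 → p2) ⊕ (p3 ↔ p1)) → p4) = 0, ((p4 ∧ p4) ⊕ (p1 ⊕ p2)) = 0, ((((p4 → p2) ⊕ (p3 ↔ p1)) → p4) ↔ ((p4 ∧ p4) ⊕ (p1 ⊕ p2))) = 1, so the formula = 0.
Row p1=1, p2=0, p3=1, p4=0: (((p4 → p2) ⊕ (p3 ↔ p1)) → p4) = 1, ((p4 ∧ p4) ⊕ (p1 ⊕ p2)) = 1, ((((p4 → p2) ⊕ (p3 ↔ p1)) → p4) ↔ ((p4 ∧ p4) ⊕ (p1 ⊕ p2))) = 1, so the formula = 0.
Row p1=1, p2=0, p3=0, p4=0: (((p4 → p2) ⊕ (p3 ↔ p1)) → p4) = 0, ((p4 ∧ p4) ⊕ (p1 ⊕ p2)) = 1, ((((p4 → p2) ⊕ (p3 ↔ p1)) → p4) ↔ ((p4 ∧ p4) ⊕ (p1 ⊕ p2))) = 0, so the formula = 1.
Row p1=0, p2=0, p3=1, p4=1: (((p4 → p2) ⊕ (p3 ↔ p1)) → p4) = 1, ((p4 ∧ p4) ⊕ (p1 ⊕ p2)) = 1, ((((p4 → p2) ⊕ (p3 ↔ p1)) → p4) ↔ ((p4 ∧ p4) ⊕ (p1 ⊕ p2))) = 1, so the formula = 0.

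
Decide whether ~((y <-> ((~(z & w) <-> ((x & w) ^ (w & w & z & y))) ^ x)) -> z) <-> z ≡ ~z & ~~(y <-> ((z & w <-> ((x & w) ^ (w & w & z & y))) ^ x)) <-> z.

not equivalent

x  y  z  w  |  φ  ψ
0  0  0  0  |  0  1
0  0  0  1  |  0  1
0  0  1  0  |  0  0
0  0  1  1  |  0  0
0  1  0  0  |  1  0
0  1  0  1  |  1  0
0  1  1  0  |  0  0
0  1  1  1  |  0  0
1  0  0  0  |  1  0
1  0  0  1  |  0  1
1  0  1  0  |  0  0
1  0  1  1  |  0  0
1  1  0  0  |  0  1
1  1  0  1  |  1  0
1  1  1  0  |  0  0
1  1  1  1  |  0  0
The columns differ at x=0, y=0, z=0, w=0 (φ=0, ψ=1), so they are not equivalent.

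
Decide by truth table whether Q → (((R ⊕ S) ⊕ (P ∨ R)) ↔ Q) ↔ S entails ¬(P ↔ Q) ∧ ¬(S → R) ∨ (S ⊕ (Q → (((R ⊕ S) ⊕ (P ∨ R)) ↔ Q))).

  P      Q      R      S    |    φ      ψ  
False  False  False  False  |  False   True
False  False  False   True  |   True  False
False  False   True  False  |  False   True
False  False   True   True  |   True  False
False   True  False  False  |   True  False
False   True  False   True  |   True   True
False   True   True  False  |   True  False
False   True   True   True  |   True  False
 True  False  False  False  |  False   True
 True  False  False   True  |   True   True
 True  False   True  False  |  False   True
 True  False   True   True  |   True  False
 True   True  False  False  |  False   True
 True   True  False   True  |  False   True
 True   True   True  False  |   True  False
 True   True   True   True  |   True  False
At P=False, Q=False, R=False, S=True we have φ true but ψ false, so φ does not entail ψ.

no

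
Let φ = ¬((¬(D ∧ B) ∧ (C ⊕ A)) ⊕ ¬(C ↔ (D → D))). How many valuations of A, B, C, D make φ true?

A | B | C | D | φ
- | - | - | - | -
1 | 1 | 1 | 1 | 1
1 | 1 | 1 | 0 | 1
1 | 1 | 0 | 1 | 0
1 | 1 | 0 | 0 | 1
1 | 0 | 1 | 1 | 1
1 | 0 | 1 | 0 | 1
1 | 0 | 0 | 1 | 1
1 | 0 | 0 | 0 | 1
0 | 1 | 1 | 1 | 1
0 | 1 | 1 | 0 | 0
0 | 1 | 0 | 1 | 0
0 | 1 | 0 | 0 | 0
0 | 0 | 1 | 1 | 0
0 | 0 | 1 | 0 | 0
0 | 0 | 0 | 1 | 0
0 | 0 | 0 | 0 | 0
The formula is true on 8 of the 16 rows.

8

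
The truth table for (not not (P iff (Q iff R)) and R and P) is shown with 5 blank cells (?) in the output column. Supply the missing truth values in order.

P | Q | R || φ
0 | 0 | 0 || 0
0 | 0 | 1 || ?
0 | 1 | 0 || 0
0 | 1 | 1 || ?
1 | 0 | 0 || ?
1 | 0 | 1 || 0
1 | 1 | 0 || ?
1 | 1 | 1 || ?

0, 0, 0, 0, 1

Row P=0, Q=0, R=1: not not (P iff (Q iff R)) = 1, so the formula = 0.
Row P=0, Q=1, R=1: not not (P iff (Q iff R)) = 0, so the formula = 0.
Row P=1, Q=0, R=0: not not (P iff (Q iff R)) = 1, so the formula = 0.
Row P=1, Q=1, R=0: not not (P iff (Q iff R)) = 0, so the formula = 0.
Row P=1, Q=1, R=1: not not (P iff (Q iff R)) = 1, so the formula = 1.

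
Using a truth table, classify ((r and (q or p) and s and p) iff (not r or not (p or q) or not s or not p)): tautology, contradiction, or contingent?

contradiction

p  q  r  s  |  φ
1  1  1  1  |  0
1  1  1  0  |  0
1  1  0  1  |  0
1  1  0  0  |  0
1  0  1  1  |  0
1  0  1  0  |  0
1  0  0  1  |  0
1  0  0  0  |  0
0  1  1  1  |  0
0  1  1  0  |  0
0  1  0  1  |  0
0  1  0  0  |  0
0  0  1  1  |  0
0  0  1  0  |  0
0  0  0  1  |  0
0  0  0  0  |  0
Every row is 0, so the formula is a contradiction.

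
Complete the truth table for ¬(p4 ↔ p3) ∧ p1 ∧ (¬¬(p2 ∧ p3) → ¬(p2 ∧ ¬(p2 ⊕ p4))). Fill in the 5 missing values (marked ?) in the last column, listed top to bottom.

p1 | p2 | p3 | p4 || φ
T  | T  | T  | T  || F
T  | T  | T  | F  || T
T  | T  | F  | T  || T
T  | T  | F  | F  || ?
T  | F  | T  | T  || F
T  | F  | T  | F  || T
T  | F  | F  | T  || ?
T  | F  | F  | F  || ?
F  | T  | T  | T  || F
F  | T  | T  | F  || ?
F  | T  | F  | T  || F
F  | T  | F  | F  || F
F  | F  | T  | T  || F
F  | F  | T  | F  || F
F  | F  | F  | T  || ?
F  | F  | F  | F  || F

F, T, F, F, F

Row p1=T, p2=T, p3=F, p4=F: ¬(p4 ↔ p3) = F, (p1 ∧ (¬¬(p2 ∧ p3) → ¬(p2 ∧ ¬(p2 ⊕ p4)))) = T, so the formula = F.
Row p1=T, p2=F, p3=F, p4=T: ¬(p4 ↔ p3) = T, (p1 ∧ (¬¬(p2 ∧ p3) → ¬(p2 ∧ ¬(p2 ⊕ p4)))) = T, so the formula = T.
Row p1=T, p2=F, p3=F, p4=F: ¬(p4 ↔ p3) = F, (p1 ∧ (¬¬(p2 ∧ p3) → ¬(p2 ∧ ¬(p2 ⊕ p4)))) = T, so the formula = F.
Row p1=F, p2=T, p3=T, p4=F: ¬(p4 ↔ p3) = T, (p1 ∧ (¬¬(p2 ∧ p3) → ¬(p2 ∧ ¬(p2 ⊕ p4)))) = F, so the formula = F.
Row p1=F, p2=F, p3=F, p4=T: ¬(p4 ↔ p3) = T, (p1 ∧ (¬¬(p2 ∧ p3) → ¬(p2 ∧ ¬(p2 ⊕ p4)))) = F, so the formula = F.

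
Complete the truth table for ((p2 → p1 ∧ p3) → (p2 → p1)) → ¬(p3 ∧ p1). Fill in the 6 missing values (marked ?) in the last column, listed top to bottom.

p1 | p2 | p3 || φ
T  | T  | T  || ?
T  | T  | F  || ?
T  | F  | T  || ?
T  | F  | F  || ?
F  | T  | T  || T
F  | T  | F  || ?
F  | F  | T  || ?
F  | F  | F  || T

Row p1=T, p2=T, p3=T: ((p2 → p1 ∧ p3) → (p2 → p1)) = T, ¬(p3 ∧ p1) = F, so the formula = F.
Row p1=T, p2=T, p3=F: ((p2 → p1 ∧ p3) → (p2 → p1)) = T, ¬(p3 ∧ p1) = T, so the formula = T.
Row p1=T, p2=F, p3=T: ((p2 → p1 ∧ p3) → (p2 → p1)) = T, ¬(p3 ∧ p1) = F, so the formula = F.
Row p1=T, p2=F, p3=F: ((p2 → p1 ∧ p3) → (p2 → p1)) = T, ¬(p3 ∧ p1) = T, so the formula = T.
Row p1=F, p2=T, p3=F: ((p2 → p1 ∧ p3) → (p2 → p1)) = T, ¬(p3 ∧ p1) = T, so the formula = T.
Row p1=F, p2=F, p3=T: ((p2 → p1 ∧ p3) → (p2 → p1)) = T, ¬(p3 ∧ p1) = T, so the formula = T.

F, T, F, T, T, T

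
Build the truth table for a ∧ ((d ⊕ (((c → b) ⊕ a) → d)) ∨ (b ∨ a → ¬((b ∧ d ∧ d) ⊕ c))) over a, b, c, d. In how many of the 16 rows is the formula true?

a | b | c | d || (c → b) | ((c → b) ⊕ a) | (((c → b) ⊕ a) → d) | (d ⊕ (((c → b) ⊕ a) → d)) | (b ∨ a) | (b ∧ d) | ((b ∧ d) ∧ d) | (((b ∧ d) ∧ d) ⊕ c) | ¬(((b ∧ d) ∧ d) ⊕ c) | φ
1 | 1 | 1 | 1 ||    1    |       0       |          1          |             0             |    1    |    1    |       1       |          0          |          1           | 1
1 | 1 | 1 | 0 ||    1    |       0       |          1          |             1             |    1    |    0    |       0       |          1          |          0           | 1
1 | 1 | 0 | 1 ||    1    |       0       |          1          |             0             |    1    |    1    |       1       |          1          |          0           | 0
1 | 1 | 0 | 0 ||    1    |       0       |          1          |             1             |    1    |    0    |       0       |          0          |          1           | 1
1 | 0 | 1 | 1 ||    0    |       1       |          1          |             0             |    1    |    0    |       0       |          1          |          0           | 0
1 | 0 | 1 | 0 ||    0    |       1       |          0          |             0             |    1    |    0    |       0       |          1          |          0           | 0
1 | 0 | 0 | 1 ||    1    |       0       |          1          |             0             |    1    |    0    |       0       |          0          |          1           | 1
1 | 0 | 0 | 0 ||    1    |       0       |          1          |             1             |    1    |    0    |       0       |          0          |          1           | 1
0 | 1 | 1 | 1 ||    1    |       1       |          1          |             0             |    1    |    1    |       1       |          0          |          1           | 0
0 | 1 | 1 | 0 ||    1    |       1       |          0          |             0             |    1    |    0    |       0       |          1          |          0           | 0
0 | 1 | 0 | 1 ||    1    |       1       |          1          |             0             |    1    |    1    |       1       |          1          |          0           | 0
0 | 1 | 0 | 0 ||    1    |       1       |          0          |             0             |    1    |    0    |       0       |          0          |          1           | 0
0 | 0 | 1 | 1 ||    0    |       0       |          1          |             0             |    0    |    0    |       0       |          1          |          0           | 0
0 | 0 | 1 | 0 ||    0    |       0       |          1          |             1             |    0    |    0    |       0       |          1          |          0           | 0
0 | 0 | 0 | 1 ||    1    |       1       |          1          |             0             |    0    |    0    |       0       |          0          |          1           | 0
0 | 0 | 0 | 0 ||    1    |       1       |          0          |             0             |    0    |    0    |       0       |          0          |          1           | 0
The formula is true on 5 of the 16 rows.

5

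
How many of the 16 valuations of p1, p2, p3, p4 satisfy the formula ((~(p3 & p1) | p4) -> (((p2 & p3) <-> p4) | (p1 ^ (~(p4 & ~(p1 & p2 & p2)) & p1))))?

11

p1 | p2 | p3 | p4 | φ
-- | -- | -- | -- | -
F  | F  | F  | F  | T
F  | F  | F  | T  | F
F  | F  | T  | F  | T
F  | F  | T  | T  | F
F  | T  | F  | F  | T
F  | T  | F  | T  | F
F  | T  | T  | F  | F
F  | T  | T  | T  | T
T  | F  | F  | F  | T
T  | F  | F  | T  | T
T  | F  | T  | F  | T
T  | F  | T  | T  | T
T  | T  | F  | F  | T
T  | T  | F  | T  | F
T  | T  | T  | F  | T
T  | T  | T  | T  | T
The formula is true on 11 of the 16 rows.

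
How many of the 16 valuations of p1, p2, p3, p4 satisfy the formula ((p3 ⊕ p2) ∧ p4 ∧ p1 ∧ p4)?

p1 | p2 | p3 | p4 || ((p3 ⊕ p2) ∧ p4 ∧ p1 ∧ p4)
F  | F  | F  | F  ||             F             
F  | F  | F  | T  ||             F             
F  | F  | T  | F  ||             F             
F  | F  | T  | T  ||             F             
F  | T  | F  | F  ||             F             
F  | T  | F  | T  ||             F             
F  | T  | T  | F  ||             F             
F  | T  | T  | T  ||             F             
T  | F  | F  | F  ||             F             
T  | F  | F  | T  ||             F             
T  | F  | T  | F  ||             F             
T  | F  | T  | T  ||             T             
T  | T  | F  | F  ||             F             
T  | T  | F  | T  ||             T             
T  | T  | T  | F  ||             F             
T  | T  | T  | T  ||             F             
The formula is true on 2 of the 16 rows.

2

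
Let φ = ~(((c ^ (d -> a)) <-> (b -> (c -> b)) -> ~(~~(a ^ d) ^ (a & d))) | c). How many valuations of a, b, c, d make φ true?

4

a  b  c  d  |  (d -> a)  (c ^ (d -> a))  (c -> b)  (b -> (c -> b))  (a ^ d)  ~(a ^ d)  ~~(a ^ d)  (a & d)  (~~(a ^ d) ^ (a & d))  ~(~~(a ^ d) ^ (a & d))  φ
F  F  F  F  |     T            T            T             T            F        T          F         F               F                      T             F
F  F  F  T  |     F            F            T             T            T        F          T         F               T                      F             F
F  F  T  F  |     T            F            F             T            F        T          F         F               F                      T             F
F  F  T  T  |     F            T            F             T            T        F          T         F               T                      F             F
F  T  F  F  |     T            T            T             T            F        T          F         F               F                      T             F
F  T  F  T  |     F            F            T             T            T        F          T         F               T                      F             F
F  T  T  F  |     T            F            T             T            F        T          F         F               F                      T             F
F  T  T  T  |     F            T            T             T            T        F          T         F               T                      F             F
T  F  F  F  |     T            T            T             T            T        F          T         F               T                      F             T
T  F  F  T  |     T            T            T             T            F        T          F         T               T                      F             T
T  F  T  F  |     T            F            F             T            T        F          T         F               T                      F             F
T  F  T  T  |     T            F            F             T            F        T          F         T               T                      F             F
T  T  F  F  |     T            T            T             T            T        F          T         F               T                      F             T
T  T  F  T  |     T            T            T             T            F        T          F         T               T                      F             T
T  T  T  F  |     T            F            T             T            T        F          T         F               T                      F             F
T  T  T  T  |     T            F            T             T            F        T          F         T               T                      F             F
The formula is true on 4 of the 16 rows.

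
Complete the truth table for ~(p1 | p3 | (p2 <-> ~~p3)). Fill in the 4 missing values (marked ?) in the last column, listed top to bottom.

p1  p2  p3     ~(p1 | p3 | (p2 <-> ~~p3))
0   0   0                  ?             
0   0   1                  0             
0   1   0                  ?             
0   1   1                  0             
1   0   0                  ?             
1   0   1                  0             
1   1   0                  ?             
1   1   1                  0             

0, 1, 0, 0

Row p1=0, p2=0, p3=0: (p2 <-> ~~p3) = 1, (p1 | p3 | (p2 <-> ~~p3)) = 1, so ~(p1 | p3 | (p2 <-> ~~p3)) = 0.
Row p1=0, p2=1, p3=0: (p2 <-> ~~p3) = 0, (p1 | p3 | (p2 <-> ~~p3)) = 0, so ~(p1 | p3 | (p2 <-> ~~p3)) = 1.
Row p1=1, p2=0, p3=0: (p2 <-> ~~p3) = 1, (p1 | p3 | (p2 <-> ~~p3)) = 1, so ~(p1 | p3 | (p2 <-> ~~p3)) = 0.
Row p1=1, p2=1, p3=0: (p2 <-> ~~p3) = 0, (p1 | p3 | (p2 <-> ~~p3)) = 1, so ~(p1 | p3 | (p2 <-> ~~p3)) = 0.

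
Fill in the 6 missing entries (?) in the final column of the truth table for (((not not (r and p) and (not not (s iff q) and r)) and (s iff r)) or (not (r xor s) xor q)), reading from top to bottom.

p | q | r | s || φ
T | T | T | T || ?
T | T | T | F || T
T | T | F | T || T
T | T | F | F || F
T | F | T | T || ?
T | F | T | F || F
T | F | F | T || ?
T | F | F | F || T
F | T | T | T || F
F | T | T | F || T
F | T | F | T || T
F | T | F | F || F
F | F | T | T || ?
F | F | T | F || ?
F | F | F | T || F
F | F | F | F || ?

T, T, F, T, F, T

Row p=T, q=T, r=T, s=T: ((not not (r and p) and (not not (s iff q) and r)) and (s iff r)) = T, (not (r xor s) xor q) = F, so the formula = T.
Row p=T, q=F, r=T, s=T: ((not not (r and p) and (not not (s iff q) and r)) and (s iff r)) = F, (not (r xor s) xor q) = T, so the formula = T.
Row p=T, q=F, r=F, s=T: ((not not (r and p) and (not not (s iff q) and r)) and (s iff r)) = F, (not (r xor s) xor q) = F, so the formula = F.
Row p=F, q=F, r=T, s=T: ((not not (r and p) and (not not (s iff q) and r)) and (s iff r)) = F, (not (r xor s) xor q) = T, so the formula = T.
Row p=F, q=F, r=T, s=F: ((not not (r and p) and (not not (s iff q) and r)) and (s iff r)) = F, (not (r xor s) xor q) = F, so the formula = F.
Row p=F, q=F, r=F, s=F: ((not not (r and p) and (not not (s iff q) and r)) and (s iff r)) = F, (not (r xor s) xor q) = T, so the formula = T.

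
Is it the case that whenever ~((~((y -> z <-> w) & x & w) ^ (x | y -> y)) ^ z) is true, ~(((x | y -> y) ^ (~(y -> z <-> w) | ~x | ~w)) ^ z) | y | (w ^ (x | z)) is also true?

yes

x | y | z | w || φ | ψ
0 | 0 | 0 | 0 || 1 | 1
0 | 0 | 0 | 1 || 1 | 1
0 | 0 | 1 | 0 || 0 | 1
0 | 0 | 1 | 1 || 0 | 0
0 | 1 | 0 | 0 || 1 | 1
0 | 1 | 0 | 1 || 1 | 1
0 | 1 | 1 | 0 || 0 | 1
0 | 1 | 1 | 1 || 0 | 1
1 | 0 | 0 | 0 || 0 | 1
1 | 0 | 0 | 1 || 1 | 1
1 | 0 | 1 | 0 || 1 | 1
1 | 0 | 1 | 1 || 0 | 0
1 | 1 | 0 | 0 || 1 | 1
1 | 1 | 0 | 1 || 1 | 1
1 | 1 | 1 | 0 || 0 | 1
1 | 1 | 1 | 1 || 1 | 1
In every row where φ is true, ψ is also true, so φ ⊨ ψ.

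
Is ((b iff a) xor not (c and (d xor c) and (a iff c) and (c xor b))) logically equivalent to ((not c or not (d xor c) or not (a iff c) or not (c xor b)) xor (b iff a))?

equivalent

a | b | c | d || φ | ψ
T | T | T | T || F | F
T | T | T | F || F | F
T | T | F | T || F | F
T | T | F | F || F | F
T | F | T | T || T | T
T | F | T | F || F | F
T | F | F | T || T | T
T | F | F | F || T | T
F | T | T | T || T | T
F | T | T | F || T | T
F | T | F | T || T | T
F | T | F | F || T | T
F | F | T | T || F | F
F | F | T | F || F | F
F | F | F | T || F | F
F | F | F | F || F | F
The columns for φ and ψ agree on every row, so they are logically equivalent.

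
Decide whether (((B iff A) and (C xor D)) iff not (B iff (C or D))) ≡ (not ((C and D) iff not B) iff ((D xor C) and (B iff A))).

A  B  C  D  |  φ  ψ
0  0  0  0  |  1  0
0  0  0  1  |  1  1
0  0  1  0  |  1  1
0  0  1  1  |  0  1
0  1  0  0  |  0  1
0  1  0  1  |  1  1
0  1  1  0  |  1  1
0  1  1  1  |  1  0
1  0  0  0  |  1  0
1  0  0  1  |  0  0
1  0  1  0  |  0  0
1  0  1  1  |  0  1
1  1  0  0  |  0  1
1  1  0  1  |  0  0
1  1  1  0  |  0  0
1  1  1  1  |  1  0
The columns differ at A=0, B=0, C=0, D=0 (φ=1, ψ=0), so they are not equivalent.

not equivalent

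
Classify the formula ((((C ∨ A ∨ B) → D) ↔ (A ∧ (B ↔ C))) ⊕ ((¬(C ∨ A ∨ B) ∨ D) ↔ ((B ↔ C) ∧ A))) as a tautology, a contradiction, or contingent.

contradiction

A  B  C  D  |  φ
F  F  F  F  |  F
F  F  F  T  |  F
F  F  T  F  |  F
F  F  T  T  |  F
F  T  F  F  |  F
F  T  F  T  |  F
F  T  T  F  |  F
F  T  T  T  |  F
T  F  F  F  |  F
T  F  F  T  |  F
T  F  T  F  |  F
T  F  T  T  |  F
T  T  F  F  |  F
T  T  F  T  |  F
T  T  T  F  |  F
T  T  T  T  |  F
Every row is F, so the formula is a contradiction.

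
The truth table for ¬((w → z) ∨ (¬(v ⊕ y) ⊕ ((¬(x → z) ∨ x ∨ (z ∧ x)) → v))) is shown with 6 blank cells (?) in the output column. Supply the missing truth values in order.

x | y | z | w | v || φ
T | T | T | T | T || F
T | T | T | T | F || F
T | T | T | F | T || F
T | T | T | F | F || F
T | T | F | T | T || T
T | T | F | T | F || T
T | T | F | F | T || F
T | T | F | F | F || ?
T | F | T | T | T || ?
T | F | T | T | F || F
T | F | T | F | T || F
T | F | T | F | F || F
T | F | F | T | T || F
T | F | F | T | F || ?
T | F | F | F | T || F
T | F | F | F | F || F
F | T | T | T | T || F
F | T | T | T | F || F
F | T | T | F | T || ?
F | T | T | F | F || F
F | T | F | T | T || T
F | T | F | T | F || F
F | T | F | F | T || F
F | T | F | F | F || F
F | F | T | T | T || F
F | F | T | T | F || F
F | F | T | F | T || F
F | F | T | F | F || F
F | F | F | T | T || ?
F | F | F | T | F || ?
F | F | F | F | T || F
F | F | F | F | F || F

F, F, F, F, F, T

Row x=T, y=T, z=F, w=F, v=F: (w → z) = T, (¬(v ⊕ y) ⊕ ((¬(x → z) ∨ x ∨ (z ∧ x)) → v)) = F, ((w → z) ∨ (¬(v ⊕ y) ⊕ ((¬(x → z) ∨ x ∨ (z ∧ x)) → v))) = T, so the formula = F.
Row x=T, y=F, z=T, w=T, v=T: (w → z) = T, (¬(v ⊕ y) ⊕ ((¬(x → z) ∨ x ∨ (z ∧ x)) → v)) = T, ((w → z) ∨ (¬(v ⊕ y) ⊕ ((¬(x → z) ∨ x ∨ (z ∧ x)) → v))) = T, so the formula = F.
Row x=T, y=F, z=F, w=T, v=F: (w → z) = F, (¬(v ⊕ y) ⊕ ((¬(x → z) ∨ x ∨ (z ∧ x)) → v)) = T, ((w → z) ∨ (¬(v ⊕ y) ⊕ ((¬(x → z) ∨ x ∨ (z ∧ x)) → v))) = T, so the formula = F.
Row x=F, y=T, z=T, w=F, v=T: (w → z) = T, (¬(v ⊕ y) ⊕ ((¬(x → z) ∨ x ∨ (z ∧ x)) → v)) = F, ((w → z) ∨ (¬(v ⊕ y) ⊕ ((¬(x → z) ∨ x ∨ (z ∧ x)) → v))) = T, so the formula = F.
Row x=F, y=F, z=F, w=T, v=T: (w → z) = F, (¬(v ⊕ y) ⊕ ((¬(x → z) ∨ x ∨ (z ∧ x)) → v)) = T, ((w → z) ∨ (¬(v ⊕ y) ⊕ ((¬(x → z) ∨ x ∨ (z ∧ x)) → v))) = T, so the formula = F.
Row x=F, y=F, z=F, w=T, v=F: (w → z) = F, (¬(v ⊕ y) ⊕ ((¬(x → z) ∨ x ∨ (z ∧ x)) → v)) = F, ((w → z) ∨ (¬(v ⊕ y) ⊕ ((¬(x → z) ∨ x ∨ (z ∧ x)) → v))) = F, so the formula = T.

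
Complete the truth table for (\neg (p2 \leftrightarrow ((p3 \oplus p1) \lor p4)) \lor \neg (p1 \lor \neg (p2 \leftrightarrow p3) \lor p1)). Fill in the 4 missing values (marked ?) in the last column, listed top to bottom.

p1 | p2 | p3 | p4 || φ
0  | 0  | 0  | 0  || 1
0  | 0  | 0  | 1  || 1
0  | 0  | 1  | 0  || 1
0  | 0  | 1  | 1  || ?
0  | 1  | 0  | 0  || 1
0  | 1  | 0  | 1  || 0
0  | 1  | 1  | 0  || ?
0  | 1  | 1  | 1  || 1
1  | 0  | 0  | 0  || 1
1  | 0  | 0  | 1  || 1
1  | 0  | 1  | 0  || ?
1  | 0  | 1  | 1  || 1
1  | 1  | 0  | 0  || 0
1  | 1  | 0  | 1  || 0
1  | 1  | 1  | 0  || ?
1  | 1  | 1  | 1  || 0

1, 1, 0, 1

Row p1=0, p2=0, p3=1, p4=1: \neg (p2 \leftrightarrow ((p3 \oplus p1) \lor p4)) = 1, \neg (p1 \lor \neg (p2 \leftrightarrow p3) \lor p1) = 0, so the formula = 1.
Row p1=0, p2=1, p3=1, p4=0: \neg (p2 \leftrightarrow ((p3 \oplus p1) \lor p4)) = 0, \neg (p1 \lor \neg (p2 \leftrightarrow p3) \lor p1) = 1, so the formula = 1.
Row p1=1, p2=0, p3=1, p4=0: \neg (p2 \leftrightarrow ((p3 \oplus p1) \lor p4)) = 0, \neg (p1 \lor \neg (p2 \leftrightarrow p3) \lor p1) = 0, so the formula = 0.
Row p1=1, p2=1, p3=1, p4=0: \neg (p2 \leftrightarrow ((p3 \oplus p1) \lor p4)) = 1, \neg (p1 \lor \neg (p2 \leftrightarrow p3) \lor p1) = 0, so the formula = 1.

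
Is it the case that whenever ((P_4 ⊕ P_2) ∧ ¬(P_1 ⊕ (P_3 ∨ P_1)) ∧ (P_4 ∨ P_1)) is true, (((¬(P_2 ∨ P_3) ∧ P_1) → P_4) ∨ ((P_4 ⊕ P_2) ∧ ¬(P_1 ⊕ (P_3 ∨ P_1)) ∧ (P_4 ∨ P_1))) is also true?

yes

P_1  P_2  P_3  P_4  |  φ  ψ
 T    T    T    T   |  F  T
 T    T    T    F   |  T  T
 T    T    F    T   |  F  T
 T    T    F    F   |  T  T
 T    F    T    T   |  T  T
 T    F    T    F   |  F  T
 T    F    F    T   |  T  T
 T    F    F    F   |  F  F
 F    T    T    T   |  F  T
 F    T    T    F   |  F  T
 F    T    F    T   |  F  T
 F    T    F    F   |  F  T
 F    F    T    T   |  F  T
 F    F    T    F   |  F  T
 F    F    F    T   |  T  T
 F    F    F    F   |  F  T
In every row where φ is true, ψ is also true, so φ ⊨ ψ.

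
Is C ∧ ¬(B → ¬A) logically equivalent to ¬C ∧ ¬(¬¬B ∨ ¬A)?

  A   |   B   |   C   ||   φ   |   ψ  
False | False | False || False | False
False | False |  True || False | False
False |  True | False || False | False
False |  True |  True || False | False
 True | False | False || False |  True
 True | False |  True || False | False
 True |  True | False || False | False
 True |  True |  True ||  True | False
The columns differ at A=True, B=False, C=False (φ=False, ψ=True), so they are not equivalent.

not equivalent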